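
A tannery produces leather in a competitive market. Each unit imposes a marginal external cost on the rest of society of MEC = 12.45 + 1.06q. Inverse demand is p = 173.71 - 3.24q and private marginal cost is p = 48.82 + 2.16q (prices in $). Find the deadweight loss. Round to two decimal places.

DWL = $105.76

Market equilibrium (private): 48.82 + 2.16q = 173.71 - 3.24q → q_m = 23.1278.
Social marginal cost = private MC + MEC = 61.27 + 3.22q.
Set SMC = demand: 61.27 + 3.22q = 173.71 - 3.24q → q* = 17.4056.
Height of the DWL triangle at q_m is SMC(q_m) − demand(q_m) = MEC(q_m) = 36.9654.
DWL = ½ × 5.7222 × 36.9654 = 105.7617.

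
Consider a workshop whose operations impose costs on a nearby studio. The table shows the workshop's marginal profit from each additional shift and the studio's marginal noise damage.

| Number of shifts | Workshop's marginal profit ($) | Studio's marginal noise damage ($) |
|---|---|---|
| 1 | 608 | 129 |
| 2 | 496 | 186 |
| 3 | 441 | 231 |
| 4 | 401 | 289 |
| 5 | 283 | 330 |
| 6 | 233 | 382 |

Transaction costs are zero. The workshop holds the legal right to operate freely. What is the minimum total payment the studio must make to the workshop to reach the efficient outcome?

Left alone the workshop would choose level 6 (marginal profit stays positive).
Efficient level: k* = 4 (marginal profit ≥ marginal noise damage through 4).
The studio must at least cover the workshop's forgone profit from cutting 6→4: 283 + 233 = 516.

$516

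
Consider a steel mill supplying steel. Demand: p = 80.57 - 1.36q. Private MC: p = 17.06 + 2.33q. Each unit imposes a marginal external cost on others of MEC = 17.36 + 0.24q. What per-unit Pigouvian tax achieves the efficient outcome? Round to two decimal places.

Social marginal cost = private MC + MEC = 34.42 + 2.57q.
Set SMC = demand: 34.42 + 2.57q = 80.57 - 1.36q → q* = 11.7430.
The Pigouvian tax equals MEC at q*: 17.36 + 0.24×11.7430 = 20.1783.

tax = 20.18 per unit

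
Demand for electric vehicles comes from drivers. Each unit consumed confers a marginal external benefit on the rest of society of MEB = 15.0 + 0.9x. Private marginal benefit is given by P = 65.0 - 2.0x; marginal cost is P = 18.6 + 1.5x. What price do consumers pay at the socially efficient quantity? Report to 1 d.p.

P = 17.8

Social marginal benefit = demand + MEB = 80.0 - 1.1x.
Set SMB = MC: 80.0 - 1.1x = 18.6 + 1.5x → x* = 23.6154.
Consumer price on the demand curve at x*: 65.0 − 2.0×23.6154 = 17.7692.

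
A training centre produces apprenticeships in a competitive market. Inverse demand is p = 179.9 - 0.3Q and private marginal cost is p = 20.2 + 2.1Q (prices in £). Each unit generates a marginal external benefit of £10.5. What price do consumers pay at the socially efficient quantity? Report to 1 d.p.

P = £158.6

Social marginal cost = private MC − MEB = 9.7 + 2.1Q.
Set SMC = demand: 9.7 + 2.1Q = 179.9 - 0.3Q → Q* = 70.9167.
Consumer price on the demand curve at Q*: 179.9 − 0.3×70.9167 = 158.6250.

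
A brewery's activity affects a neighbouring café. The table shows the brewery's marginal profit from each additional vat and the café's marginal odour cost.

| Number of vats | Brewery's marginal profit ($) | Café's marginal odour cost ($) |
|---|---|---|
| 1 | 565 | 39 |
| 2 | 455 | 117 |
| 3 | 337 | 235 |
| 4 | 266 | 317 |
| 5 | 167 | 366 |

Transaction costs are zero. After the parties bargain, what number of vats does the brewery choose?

Bargaining reaches the level where marginal profit last exceeds marginal odour cost.
That holds through level 3 (337 ≥ 235) but not at 4 (266 < 317).

3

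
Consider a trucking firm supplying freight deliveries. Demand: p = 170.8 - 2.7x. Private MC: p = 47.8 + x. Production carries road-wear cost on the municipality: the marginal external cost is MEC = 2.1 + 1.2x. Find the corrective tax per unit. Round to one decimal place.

Social marginal cost = private MC + MEC = 49.9 + 2.2x.
Set SMC = demand: 49.9 + 2.2x = 170.8 - 2.7x → x* = 24.6735.
The Pigouvian tax equals MEC at x*: 2.1 + 1.2×24.6735 = 31.7082.

tax = 31.7 per unit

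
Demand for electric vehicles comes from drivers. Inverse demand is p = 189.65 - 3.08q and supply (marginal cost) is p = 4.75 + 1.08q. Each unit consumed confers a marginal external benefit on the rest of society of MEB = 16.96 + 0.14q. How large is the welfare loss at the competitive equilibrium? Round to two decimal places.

Market equilibrium (private): 4.75 + 1.08q = 189.65 - 3.08q → q_m = 44.4471.
Social marginal benefit = demand + MEB = 206.61 - 2.94q.
Set SMB = MC: 206.61 - 2.94q = 4.75 + 1.08q → q* = 50.2139.
The welfare-loss triangle has base |q_m − q*| and height MEB(q_m) (the vertical gap between SMB and MC is zero at q* and MEB at q_m).
DWL = ½ × 5.7668 × 23.1826 = 66.8447.

DWL = 66.84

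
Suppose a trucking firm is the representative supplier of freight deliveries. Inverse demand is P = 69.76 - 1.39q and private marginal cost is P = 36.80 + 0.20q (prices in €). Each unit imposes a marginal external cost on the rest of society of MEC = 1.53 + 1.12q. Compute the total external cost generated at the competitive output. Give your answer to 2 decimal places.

Market equilibrium (private): 36.80 + 0.20q = 69.76 - 1.39q → q_m = 20.7296.
Total external cost = ∫₀^{q_m} (1.53 + 1.12q) dq = 1.53×20.7296 + ½×1.12×20.7296² = 272.3574.

€272.36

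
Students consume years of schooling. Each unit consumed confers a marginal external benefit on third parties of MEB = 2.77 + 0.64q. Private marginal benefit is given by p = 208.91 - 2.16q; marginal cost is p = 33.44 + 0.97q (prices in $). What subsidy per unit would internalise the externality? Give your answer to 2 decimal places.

Social marginal benefit = demand + MEB = 211.68 - 1.52q.
Set SMB = MC: 211.68 - 1.52q = 33.44 + 0.97q → q* = 71.5823.
The Pigouvian subsidy equals MEB at q*: 2.77 + 0.64×71.5823 = 48.5827.

subsidy = $48.58 per unit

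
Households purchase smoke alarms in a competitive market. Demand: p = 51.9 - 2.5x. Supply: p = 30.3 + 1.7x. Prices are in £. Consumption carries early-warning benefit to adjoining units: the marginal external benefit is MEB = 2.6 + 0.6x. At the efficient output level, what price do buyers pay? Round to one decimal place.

P = £35.1

Social marginal benefit = demand + MEB = 54.5 - 1.9x.
Set SMB = MC: 54.5 - 1.9x = 30.3 + 1.7x → x* = 6.7222.
Consumer price on the demand curve at x*: 51.9 − 2.5×6.7222 = 35.0945.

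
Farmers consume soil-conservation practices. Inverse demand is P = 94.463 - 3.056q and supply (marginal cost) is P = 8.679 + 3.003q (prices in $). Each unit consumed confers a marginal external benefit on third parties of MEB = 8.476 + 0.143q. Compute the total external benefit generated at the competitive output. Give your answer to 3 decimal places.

Market equilibrium (private): 8.679 + 3.003q = 94.463 - 3.056q → q_m = 14.1581.
Total external benefit = ∫₀^{q_m} (8.476 + 0.143q) dq = 8.476×14.1581 + ½×0.143×14.1581² = 134.3364.

$134.336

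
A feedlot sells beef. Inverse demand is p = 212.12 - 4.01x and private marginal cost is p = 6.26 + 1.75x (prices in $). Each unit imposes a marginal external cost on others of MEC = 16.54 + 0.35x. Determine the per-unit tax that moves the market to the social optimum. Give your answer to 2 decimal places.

tax = $27.38 per unit

Social marginal cost = private MC + MEC = 22.80 + 2.10x.
Set SMC = demand: 22.80 + 2.10x = 212.12 - 4.01x → x* = 30.9853.
The Pigouvian tax equals MEC at x*: 16.54 + 0.35×30.9853 = 27.3849.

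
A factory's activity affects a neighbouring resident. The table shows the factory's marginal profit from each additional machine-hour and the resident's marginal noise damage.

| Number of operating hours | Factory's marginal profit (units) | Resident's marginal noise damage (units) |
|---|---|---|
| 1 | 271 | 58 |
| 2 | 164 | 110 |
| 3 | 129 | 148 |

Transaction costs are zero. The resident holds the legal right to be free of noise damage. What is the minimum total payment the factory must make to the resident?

Efficient level: marginal profit ≥ marginal noise damage through level 2, so k* = 2.
With the resident holding the right, the factory must at least compensate total damage at k*: 58 + 110 = 168.

168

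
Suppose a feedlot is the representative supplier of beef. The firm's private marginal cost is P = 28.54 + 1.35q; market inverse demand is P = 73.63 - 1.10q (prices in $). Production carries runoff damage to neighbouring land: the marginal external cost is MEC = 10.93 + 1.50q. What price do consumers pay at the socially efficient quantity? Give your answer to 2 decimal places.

P = $64.12

Social marginal cost = private MC + MEC = 39.47 + 2.85q.
Set SMC = demand: 39.47 + 2.85q = 73.63 - 1.10q → q* = 8.6481.
Consumer price on the demand curve at q*: 73.63 − 1.10×8.6481 = 64.1171.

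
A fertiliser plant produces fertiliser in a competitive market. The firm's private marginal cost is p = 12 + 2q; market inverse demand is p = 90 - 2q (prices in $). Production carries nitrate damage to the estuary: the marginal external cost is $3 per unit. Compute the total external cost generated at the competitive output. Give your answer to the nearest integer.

$59

Market equilibrium (private): 12 + 2q = 90 - 2q → q_m = 19.5000.
Total external cost = MEC × q_m = 3 × 19.5000 = 58.5000.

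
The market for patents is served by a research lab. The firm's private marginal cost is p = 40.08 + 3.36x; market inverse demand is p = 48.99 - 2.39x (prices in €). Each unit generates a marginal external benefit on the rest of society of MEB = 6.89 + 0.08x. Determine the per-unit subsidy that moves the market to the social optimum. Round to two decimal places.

subsidy = €7.11 per unit

Social marginal cost = private MC − MEB = 33.19 + 3.28x.
Set SMC = demand: 33.19 + 3.28x = 48.99 - 2.39x → x* = 2.7866.
The Pigouvian subsidy equals MEB at x*: 6.89 + 0.08×2.7866 = 7.1129.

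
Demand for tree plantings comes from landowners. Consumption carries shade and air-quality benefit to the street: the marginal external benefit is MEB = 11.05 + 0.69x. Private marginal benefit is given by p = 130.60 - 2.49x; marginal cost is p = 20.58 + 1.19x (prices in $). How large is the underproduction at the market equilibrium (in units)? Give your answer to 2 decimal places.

10.59 units

Market equilibrium (private): 20.58 + 1.19x = 130.60 - 2.49x → x_m = 29.8967.
Social marginal benefit = demand + MEB = 141.65 - 1.80x.
Set SMB = MC: 141.65 - 1.80x = 20.58 + 1.19x → x* = 40.4916.
Gap = |29.8967 − 40.4916| = 10.5949.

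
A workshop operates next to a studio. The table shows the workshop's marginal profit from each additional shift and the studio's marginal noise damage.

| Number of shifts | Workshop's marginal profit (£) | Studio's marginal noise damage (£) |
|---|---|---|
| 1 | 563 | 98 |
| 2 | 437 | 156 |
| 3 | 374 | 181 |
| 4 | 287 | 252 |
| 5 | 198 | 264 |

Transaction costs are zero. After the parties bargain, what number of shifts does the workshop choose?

Bargaining reaches the level where marginal profit last exceeds marginal noise damage.
That holds through level 4 (287 ≥ 252) but not at 5 (198 < 264).

4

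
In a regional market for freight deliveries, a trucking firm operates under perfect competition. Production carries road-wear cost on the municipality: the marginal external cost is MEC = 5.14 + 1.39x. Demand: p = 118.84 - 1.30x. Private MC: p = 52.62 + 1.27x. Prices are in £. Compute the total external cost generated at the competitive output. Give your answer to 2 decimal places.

£593.86

Market equilibrium (private): 52.62 + 1.27x = 118.84 - 1.30x → x_m = 25.7665.
Total external cost = ∫₀^{x_m} (5.14 + 1.39x) dx = 5.14×25.7665 + ½×1.39×25.7665² = 593.8590.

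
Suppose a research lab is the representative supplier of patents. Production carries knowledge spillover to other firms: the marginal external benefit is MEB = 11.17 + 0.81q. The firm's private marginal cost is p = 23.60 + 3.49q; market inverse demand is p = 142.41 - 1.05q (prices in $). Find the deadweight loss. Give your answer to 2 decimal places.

Market equilibrium (private): 23.60 + 3.49q = 142.41 - 1.05q → q_m = 26.1696.
Social marginal cost = private MC − MEB = 12.43 + 2.68q.
Set SMC = demand: 12.43 + 2.68q = 142.41 - 1.05q → q* = 34.8472.
Height of the DWL triangle at q_m is demand(q_m) − SMC(q_m) = MEB(q_m) = 32.3674.
DWL = ½ × 8.6776 × 32.3674 = 140.4357.

DWL = $140.44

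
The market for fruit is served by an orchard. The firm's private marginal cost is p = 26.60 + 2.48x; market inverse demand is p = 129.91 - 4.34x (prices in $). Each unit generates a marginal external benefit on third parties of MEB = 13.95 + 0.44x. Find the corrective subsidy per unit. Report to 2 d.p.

subsidy = $22.04 per unit

Social marginal cost = private MC − MEB = 12.65 + 2.04x.
Set SMC = demand: 12.65 + 2.04x = 129.91 - 4.34x → x* = 18.3793.
The Pigouvian subsidy equals MEB at x*: 13.95 + 0.44×18.3793 = 22.0369.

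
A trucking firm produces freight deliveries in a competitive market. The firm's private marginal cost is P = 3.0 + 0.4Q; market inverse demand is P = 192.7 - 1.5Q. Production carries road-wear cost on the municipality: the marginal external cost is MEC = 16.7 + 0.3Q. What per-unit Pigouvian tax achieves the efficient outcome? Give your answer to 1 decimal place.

Social marginal cost = private MC + MEC = 19.7 + 0.7Q.
Set SMC = demand: 19.7 + 0.7Q = 192.7 - 1.5Q → Q* = 78.6364.
The Pigouvian tax equals MEC at Q*: 16.7 + 0.3×78.6364 = 40.2909.

tax = 40.3 per unit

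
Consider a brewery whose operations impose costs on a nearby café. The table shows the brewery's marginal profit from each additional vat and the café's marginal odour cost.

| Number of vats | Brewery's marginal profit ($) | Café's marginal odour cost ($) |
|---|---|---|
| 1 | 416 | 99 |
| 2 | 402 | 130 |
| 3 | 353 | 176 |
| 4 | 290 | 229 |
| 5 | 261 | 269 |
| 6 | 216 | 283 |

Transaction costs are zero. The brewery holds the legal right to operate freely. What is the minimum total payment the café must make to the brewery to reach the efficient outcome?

$477

Left alone the brewery would choose level 6 (marginal profit stays positive).
Efficient level: k* = 4 (marginal profit ≥ marginal odour cost through 4).
The café must at least cover the brewery's forgone profit from cutting 6→4: 261 + 216 = 477.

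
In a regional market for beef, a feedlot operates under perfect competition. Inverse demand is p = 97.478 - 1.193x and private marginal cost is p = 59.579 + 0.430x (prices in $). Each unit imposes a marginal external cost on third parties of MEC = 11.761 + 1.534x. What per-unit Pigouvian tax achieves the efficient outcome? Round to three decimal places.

tax = $24.462 per unit

Social marginal cost = private MC + MEC = 71.340 + 1.964x.
Set SMC = demand: 71.340 + 1.964x = 97.478 - 1.193x → x* = 8.2794.
The Pigouvian tax equals MEC at x*: 11.761 + 1.534×8.2794 = 24.4616.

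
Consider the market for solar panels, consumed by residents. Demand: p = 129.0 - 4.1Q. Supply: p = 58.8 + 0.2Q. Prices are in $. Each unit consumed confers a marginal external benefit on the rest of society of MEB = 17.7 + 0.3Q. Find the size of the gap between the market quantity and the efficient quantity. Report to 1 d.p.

5.6 units

Market equilibrium (private): 58.8 + 0.2Q = 129.0 - 4.1Q → Q_m = 16.3256.
Social marginal benefit = demand + MEB = 146.7 - 3.8Q.
Set SMB = MC: 146.7 - 3.8Q = 58.8 + 0.2Q → Q* = 21.9750.
Gap = |16.3256 − 21.9750| = 5.6494.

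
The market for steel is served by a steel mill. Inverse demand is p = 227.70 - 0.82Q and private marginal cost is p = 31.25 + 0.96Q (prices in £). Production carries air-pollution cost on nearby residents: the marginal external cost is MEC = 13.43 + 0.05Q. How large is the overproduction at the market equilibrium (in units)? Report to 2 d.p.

10.35 units

Market equilibrium (private): 31.25 + 0.96Q = 227.70 - 0.82Q → Q_m = 110.3652.
Social marginal cost = private MC + MEC = 44.68 + 1.01Q.
Set SMC = demand: 44.68 + 1.01Q = 227.70 - 0.82Q → Q* = 100.0109.
Gap = |110.3652 − 100.0109| = 10.3543.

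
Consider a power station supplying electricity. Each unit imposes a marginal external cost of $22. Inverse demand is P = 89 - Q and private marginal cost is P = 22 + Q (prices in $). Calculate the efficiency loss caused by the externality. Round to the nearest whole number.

DWL = $121

Market equilibrium (private): 22 + Q = 89 - Q → Q_m = 33.5000.
Social marginal cost = private MC + MEC = 44 + Q.
Set SMC = demand: 44 + Q = 89 - Q → Q* = 22.5000.
The welfare-loss triangle has base |Q_m − Q*| and height MEC(Q_m) (the vertical gap between SMC and demand is zero at Q* and MEC at Q_m).
DWL = ½ × 11.0000 × 22.0000 = 121.0000.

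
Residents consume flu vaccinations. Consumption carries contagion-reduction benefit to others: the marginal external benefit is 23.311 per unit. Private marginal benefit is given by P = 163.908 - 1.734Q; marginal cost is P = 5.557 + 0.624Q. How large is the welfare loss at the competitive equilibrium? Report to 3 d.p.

Market equilibrium (private): 5.557 + 0.624Q = 163.908 - 1.734Q → Q_m = 67.1548.
Social marginal benefit = demand + MEB = 187.219 - 1.734Q.
Set SMB = MC: 187.219 - 1.734Q = 5.557 + 0.624Q → Q* = 77.0407.
The welfare-loss triangle has base |Q_m − Q*| and height MEB(Q_m) (the vertical gap between SMB and MC is zero at Q* and MEB at Q_m).
DWL = ½ × 9.8859 × 23.3110 = 115.2251.

DWL = 115.225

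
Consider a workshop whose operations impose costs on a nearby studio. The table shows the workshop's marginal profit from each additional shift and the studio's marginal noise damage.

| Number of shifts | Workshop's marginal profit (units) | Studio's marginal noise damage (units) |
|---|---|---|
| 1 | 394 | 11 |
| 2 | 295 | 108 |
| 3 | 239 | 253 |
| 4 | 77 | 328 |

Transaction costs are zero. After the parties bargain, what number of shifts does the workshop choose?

2

Bargaining reaches the level where marginal profit last exceeds marginal noise damage.
That holds through level 2 (295 ≥ 108) but not at 3 (239 < 253).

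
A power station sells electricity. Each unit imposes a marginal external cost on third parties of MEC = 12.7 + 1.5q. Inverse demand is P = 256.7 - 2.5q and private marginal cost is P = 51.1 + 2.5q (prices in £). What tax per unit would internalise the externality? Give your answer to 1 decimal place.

Social marginal cost = private MC + MEC = 63.8 + 4.0q.
Set SMC = demand: 63.8 + 4.0q = 256.7 - 2.5q → q* = 29.6769.
The Pigouvian tax equals MEC at q*: 12.7 + 1.5×29.6769 = 57.2154.

tax = £57.2 per unit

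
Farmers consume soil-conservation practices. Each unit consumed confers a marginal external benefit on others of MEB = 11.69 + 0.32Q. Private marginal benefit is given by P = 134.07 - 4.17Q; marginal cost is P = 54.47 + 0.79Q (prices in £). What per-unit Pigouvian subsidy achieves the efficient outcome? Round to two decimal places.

Social marginal benefit = demand + MEB = 145.76 - 3.85Q.
Set SMB = MC: 145.76 - 3.85Q = 54.47 + 0.79Q → Q* = 19.6746.
The Pigouvian subsidy equals MEB at Q*: 11.69 + 0.32×19.6746 = 17.9859.

subsidy = £17.99 per unit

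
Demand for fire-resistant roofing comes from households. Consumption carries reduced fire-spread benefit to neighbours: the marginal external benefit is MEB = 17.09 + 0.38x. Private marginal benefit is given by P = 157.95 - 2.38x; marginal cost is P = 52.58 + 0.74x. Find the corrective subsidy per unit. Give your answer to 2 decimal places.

subsidy = 34.07 per unit

Social marginal benefit = demand + MEB = 175.04 - 2.00x.
Set SMB = MC: 175.04 - 2.00x = 52.58 + 0.74x → x* = 44.6934.
The Pigouvian subsidy equals MEB at x*: 17.09 + 0.38×44.6934 = 34.0735.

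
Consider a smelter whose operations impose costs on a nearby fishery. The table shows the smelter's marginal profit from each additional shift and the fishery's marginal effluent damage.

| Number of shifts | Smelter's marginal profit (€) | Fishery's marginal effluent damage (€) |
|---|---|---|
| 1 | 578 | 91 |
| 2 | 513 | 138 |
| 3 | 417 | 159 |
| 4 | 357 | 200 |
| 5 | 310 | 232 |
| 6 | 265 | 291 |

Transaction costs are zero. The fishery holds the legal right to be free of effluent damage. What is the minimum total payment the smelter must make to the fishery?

€820

Efficient level: marginal profit ≥ marginal effluent damage through level 5, so k* = 5.
With the fishery holding the right, the smelter must at least compensate total damage at k*: 91 + 138 + 159 + 200 + 232 = 820.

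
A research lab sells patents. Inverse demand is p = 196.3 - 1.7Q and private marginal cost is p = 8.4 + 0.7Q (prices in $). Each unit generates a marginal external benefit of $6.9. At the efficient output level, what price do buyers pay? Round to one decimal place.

P = $58.3

Social marginal cost = private MC − MEB = 1.5 + 0.7Q.
Set SMC = demand: 1.5 + 0.7Q = 196.3 - 1.7Q → Q* = 81.1667.
Consumer price on the demand curve at Q*: 196.3 − 1.7×81.1667 = 58.3166.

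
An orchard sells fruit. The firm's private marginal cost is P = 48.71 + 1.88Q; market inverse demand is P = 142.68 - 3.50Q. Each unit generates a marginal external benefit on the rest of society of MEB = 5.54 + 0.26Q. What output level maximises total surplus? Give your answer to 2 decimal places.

Social marginal cost = private MC − MEB = 43.17 + 1.62Q.
Set SMC = demand: 43.17 + 1.62Q = 142.68 - 3.50Q → Q* = 19.4355.

Q* = 19.44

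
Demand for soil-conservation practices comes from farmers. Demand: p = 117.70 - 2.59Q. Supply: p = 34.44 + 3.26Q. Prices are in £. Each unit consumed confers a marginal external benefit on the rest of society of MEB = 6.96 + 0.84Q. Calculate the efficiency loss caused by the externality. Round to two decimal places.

Market equilibrium (private): 34.44 + 3.26Q = 117.70 - 2.59Q → Q_m = 14.2325.
Social marginal benefit = demand + MEB = 124.66 - 1.75Q.
Set SMB = MC: 124.66 - 1.75Q = 34.44 + 3.26Q → Q* = 18.0080.
Height of the DWL triangle at Q_m is SMB(Q_m) − MC(Q_m) = MEB(Q_m) = 18.9153.
DWL = ½ × 3.7755 × 18.9153 = 35.7074.

DWL = £35.71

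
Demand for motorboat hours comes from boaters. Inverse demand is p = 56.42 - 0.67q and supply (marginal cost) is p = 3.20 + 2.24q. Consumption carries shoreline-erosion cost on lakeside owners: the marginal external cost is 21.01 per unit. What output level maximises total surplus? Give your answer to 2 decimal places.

Social marginal benefit = demand − MEC = 35.41 - 0.67q.
Set SMB = MC: 35.41 - 0.67q = 3.20 + 2.24q → q* = 11.0687.

q* = 11.07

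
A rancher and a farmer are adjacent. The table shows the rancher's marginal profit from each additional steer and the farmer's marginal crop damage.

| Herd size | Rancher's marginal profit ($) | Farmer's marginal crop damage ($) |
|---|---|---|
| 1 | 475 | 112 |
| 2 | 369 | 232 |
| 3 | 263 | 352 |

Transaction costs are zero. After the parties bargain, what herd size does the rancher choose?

Bargaining reaches the level where marginal profit last exceeds marginal crop damage.
That holds through level 2 (369 ≥ 232) but not at 3 (263 < 352).

2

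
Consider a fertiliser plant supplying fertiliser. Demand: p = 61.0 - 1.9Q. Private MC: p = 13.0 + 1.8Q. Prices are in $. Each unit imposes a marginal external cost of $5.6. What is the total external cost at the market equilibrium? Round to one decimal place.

$72.6

Market equilibrium (private): 13.0 + 1.8Q = 61.0 - 1.9Q → Q_m = 12.9730.
Total external cost = MEC × Q_m = 5.6 × 12.9730 = 72.6488.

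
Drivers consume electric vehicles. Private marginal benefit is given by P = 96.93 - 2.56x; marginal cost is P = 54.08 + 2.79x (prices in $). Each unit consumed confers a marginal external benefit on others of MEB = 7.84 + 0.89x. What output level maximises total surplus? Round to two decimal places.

x* = 11.37

Social marginal benefit = demand + MEB = 104.77 - 1.67x.
Set SMB = MC: 104.77 - 1.67x = 54.08 + 2.79x → x* = 11.3655.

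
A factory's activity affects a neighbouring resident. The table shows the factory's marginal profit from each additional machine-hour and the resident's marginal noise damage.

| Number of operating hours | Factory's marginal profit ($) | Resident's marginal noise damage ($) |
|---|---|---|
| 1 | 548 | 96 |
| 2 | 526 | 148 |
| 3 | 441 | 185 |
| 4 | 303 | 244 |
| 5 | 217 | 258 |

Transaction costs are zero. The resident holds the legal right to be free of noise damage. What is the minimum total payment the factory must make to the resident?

$673

Efficient level: marginal profit ≥ marginal noise damage through level 4, so k* = 4.
With the resident holding the right, the factory must at least compensate total damage at k*: 96 + 148 + 185 + 244 = 673.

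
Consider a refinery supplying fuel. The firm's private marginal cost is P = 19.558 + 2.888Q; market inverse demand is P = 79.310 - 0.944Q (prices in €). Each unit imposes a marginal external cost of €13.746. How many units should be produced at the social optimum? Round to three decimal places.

Q* = 12.006

Social marginal cost = private MC + MEC = 33.304 + 2.888Q.
Set SMC = demand: 33.304 + 2.888Q = 79.310 - 0.944Q → Q* = 12.0057.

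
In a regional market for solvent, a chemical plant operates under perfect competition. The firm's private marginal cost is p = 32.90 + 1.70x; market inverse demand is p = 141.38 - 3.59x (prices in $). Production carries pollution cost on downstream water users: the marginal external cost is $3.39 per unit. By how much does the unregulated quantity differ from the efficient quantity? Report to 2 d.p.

0.64 units

Market equilibrium (private): 32.90 + 1.70x = 141.38 - 3.59x → x_m = 20.5066.
Social marginal cost = private MC + MEC = 36.29 + 1.70x.
Set SMC = demand: 36.29 + 1.70x = 141.38 - 3.59x → x* = 19.8658.
Gap = |20.5066 − 19.8658| = 0.6408.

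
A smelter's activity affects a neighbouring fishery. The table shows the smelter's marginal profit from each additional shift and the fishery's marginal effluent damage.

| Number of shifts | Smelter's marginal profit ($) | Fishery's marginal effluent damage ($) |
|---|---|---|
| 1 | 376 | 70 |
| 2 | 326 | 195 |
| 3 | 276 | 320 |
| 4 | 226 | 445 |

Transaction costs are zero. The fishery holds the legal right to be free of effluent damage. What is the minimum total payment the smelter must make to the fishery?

$265

Efficient level: marginal profit ≥ marginal effluent damage through level 2, so k* = 2.
With the fishery holding the right, the smelter must at least compensate total damage at k*: 70 + 195 = 265.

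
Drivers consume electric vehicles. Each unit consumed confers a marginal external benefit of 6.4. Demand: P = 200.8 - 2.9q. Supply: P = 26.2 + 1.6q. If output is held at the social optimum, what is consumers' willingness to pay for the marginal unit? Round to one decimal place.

P = 84.2

Social marginal benefit = demand + MEB = 207.2 - 2.9q.
Set SMB = MC: 207.2 - 2.9q = 26.2 + 1.6q → q* = 40.2222.
Consumer price on the demand curve at q*: 200.8 − 2.9×40.2222 = 84.1556.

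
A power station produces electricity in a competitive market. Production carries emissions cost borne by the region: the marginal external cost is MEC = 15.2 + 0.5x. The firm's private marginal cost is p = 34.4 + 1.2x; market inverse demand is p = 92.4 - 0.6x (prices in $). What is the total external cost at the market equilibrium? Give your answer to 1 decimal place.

Market equilibrium (private): 34.4 + 1.2x = 92.4 - 0.6x → x_m = 32.2222.
Total external cost = ∫₀^{x_m} (15.2 + 0.5x) dx = 15.2×32.2222 + ½×0.5×32.2222² = 749.3450.

$749.3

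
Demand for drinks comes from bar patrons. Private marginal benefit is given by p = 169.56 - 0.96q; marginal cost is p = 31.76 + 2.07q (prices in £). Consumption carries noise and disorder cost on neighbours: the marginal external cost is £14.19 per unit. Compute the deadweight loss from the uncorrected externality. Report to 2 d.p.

DWL = £33.23

Market equilibrium (private): 31.76 + 2.07q = 169.56 - 0.96q → q_m = 45.4785.
Social marginal benefit = demand − MEC = 155.37 - 0.96q.
Set SMB = MC: 155.37 - 0.96q = 31.76 + 2.07q → q* = 40.7954.
Between q* and q_m the wedge MC − SMB runs linearly from 0 to MEC(q_m), so the loss is a triangle.
DWL = ½ × 4.6831 × 14.1900 = 33.2266.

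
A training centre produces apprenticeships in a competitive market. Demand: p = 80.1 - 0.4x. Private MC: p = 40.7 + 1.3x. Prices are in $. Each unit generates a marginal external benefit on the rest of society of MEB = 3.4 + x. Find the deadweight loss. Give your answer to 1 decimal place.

Market equilibrium (private): 40.7 + 1.3x = 80.1 - 0.4x → x_m = 23.1765.
Social marginal cost = private MC − MEB = 37.3 + 0.3x.
Set SMC = demand: 37.3 + 0.3x = 80.1 - 0.4x → x* = 61.1429.
Height of the DWL triangle at x_m is demand(x_m) − SMC(x_m) = MEB(x_m) = 26.5765.
DWL = ½ × 37.9664 × 26.5765 = 504.5070.

DWL = $504.5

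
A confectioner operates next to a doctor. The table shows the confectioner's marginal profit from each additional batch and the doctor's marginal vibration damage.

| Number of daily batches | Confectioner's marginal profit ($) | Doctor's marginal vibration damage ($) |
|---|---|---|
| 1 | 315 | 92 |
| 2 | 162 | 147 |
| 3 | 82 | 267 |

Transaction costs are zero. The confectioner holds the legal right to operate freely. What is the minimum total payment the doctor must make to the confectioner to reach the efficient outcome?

Left alone the confectioner would choose level 3 (marginal profit stays positive).
Efficient level: k* = 2 (marginal profit ≥ marginal vibration damage through 2).
The doctor must at least cover the confectioner's forgone profit from cutting 3→2: 82 = 82.

$82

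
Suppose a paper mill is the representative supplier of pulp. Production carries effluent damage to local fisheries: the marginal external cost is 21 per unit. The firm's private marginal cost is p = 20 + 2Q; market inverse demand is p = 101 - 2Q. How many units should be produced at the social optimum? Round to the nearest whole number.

Social marginal cost = private MC + MEC = 41 + 2Q.
Set SMC = demand: 41 + 2Q = 101 - 2Q → Q* = 15.0000.

Q* = 15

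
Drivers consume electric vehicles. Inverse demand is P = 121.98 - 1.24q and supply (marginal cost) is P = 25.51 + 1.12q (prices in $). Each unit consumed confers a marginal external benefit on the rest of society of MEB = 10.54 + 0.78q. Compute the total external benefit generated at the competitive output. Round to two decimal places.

Market equilibrium (private): 25.51 + 1.12q = 121.98 - 1.24q → q_m = 40.8771.
Total external benefit = ∫₀^{q_m} (10.54 + 0.78q) dq = 10.54×40.8771 + ½×0.78×40.8771² = 1082.5102.

$1082.51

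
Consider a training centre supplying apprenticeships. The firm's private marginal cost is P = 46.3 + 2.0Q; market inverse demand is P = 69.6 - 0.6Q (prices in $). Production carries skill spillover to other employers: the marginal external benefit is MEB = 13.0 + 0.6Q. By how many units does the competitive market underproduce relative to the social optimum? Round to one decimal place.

Market equilibrium (private): 46.3 + 2.0Q = 69.6 - 0.6Q → Q_m = 8.9615.
Social marginal cost = private MC − MEB = 33.3 + 1.4Q.
Set SMC = demand: 33.3 + 1.4Q = 69.6 - 0.6Q → Q* = 18.1500.
Gap = |8.9615 − 18.1500| = 9.1885.

9.2 units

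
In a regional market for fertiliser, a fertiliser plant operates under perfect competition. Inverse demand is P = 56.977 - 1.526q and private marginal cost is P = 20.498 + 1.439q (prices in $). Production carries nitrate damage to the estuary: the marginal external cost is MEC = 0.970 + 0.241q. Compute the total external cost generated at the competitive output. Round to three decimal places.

Market equilibrium (private): 20.498 + 1.439q = 56.977 - 1.526q → q_m = 12.3032.
Total external cost = ∫₀^{q_m} (0.970 + 0.241q) dq = 0.970×12.3032 + ½×0.241×12.3032² = 30.1740.

$30.174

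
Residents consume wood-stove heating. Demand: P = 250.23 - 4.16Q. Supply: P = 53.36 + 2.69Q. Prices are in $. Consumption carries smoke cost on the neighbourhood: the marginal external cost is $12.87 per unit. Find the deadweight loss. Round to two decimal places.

DWL = $12.09

Market equilibrium (private): 53.36 + 2.69Q = 250.23 - 4.16Q → Q_m = 28.7401.
Social marginal benefit = demand − MEC = 237.36 - 4.16Q.
Set SMB = MC: 237.36 - 4.16Q = 53.36 + 2.69Q → Q* = 26.8613.
The welfare-loss triangle has base |Q_m − Q*| and height MEC(Q_m) (the vertical gap between SMB and MC is zero at Q* and MEC at Q_m).
DWL = ½ × 1.8788 × 12.8700 = 12.0901.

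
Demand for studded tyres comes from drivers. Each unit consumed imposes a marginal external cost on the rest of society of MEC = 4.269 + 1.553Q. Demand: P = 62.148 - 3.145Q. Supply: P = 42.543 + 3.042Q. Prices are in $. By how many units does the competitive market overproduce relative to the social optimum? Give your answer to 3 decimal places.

1.187 units

Market equilibrium (private): 42.543 + 3.042Q = 62.148 - 3.145Q → Q_m = 3.1687.
Social marginal benefit = demand − MEC = 57.879 - 4.698Q.
Set SMB = MC: 57.879 - 4.698Q = 42.543 + 3.042Q → Q* = 1.9814.
Gap = |3.1687 − 1.9814| = 1.1873.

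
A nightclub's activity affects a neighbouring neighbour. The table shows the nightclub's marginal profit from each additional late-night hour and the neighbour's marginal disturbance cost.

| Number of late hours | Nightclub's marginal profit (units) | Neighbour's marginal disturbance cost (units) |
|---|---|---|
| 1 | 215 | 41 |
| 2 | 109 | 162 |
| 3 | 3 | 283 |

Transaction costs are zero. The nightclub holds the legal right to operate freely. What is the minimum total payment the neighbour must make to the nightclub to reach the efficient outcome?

112

Left alone the nightclub would choose level 3 (marginal profit stays positive).
Efficient level: k* = 1 (marginal profit ≥ marginal disturbance cost through 1).
The neighbour must at least cover the nightclub's forgone profit from cutting 3→1: 109 + 3 = 112.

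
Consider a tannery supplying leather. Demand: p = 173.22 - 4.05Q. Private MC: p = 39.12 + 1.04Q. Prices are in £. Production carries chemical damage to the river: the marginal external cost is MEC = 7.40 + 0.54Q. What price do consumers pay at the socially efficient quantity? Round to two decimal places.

P = £82.08

Social marginal cost = private MC + MEC = 46.52 + 1.58Q.
Set SMC = demand: 46.52 + 1.58Q = 173.22 - 4.05Q → Q* = 22.5044.
Consumer price on the demand curve at Q*: 173.22 − 4.05×22.5044 = 82.0772.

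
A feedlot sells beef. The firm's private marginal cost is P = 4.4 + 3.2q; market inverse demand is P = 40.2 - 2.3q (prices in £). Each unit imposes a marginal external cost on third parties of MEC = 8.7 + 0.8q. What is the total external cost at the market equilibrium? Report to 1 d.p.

£73.6

Market equilibrium (private): 4.4 + 3.2q = 40.2 - 2.3q → q_m = 6.5091.
Total external cost = ∫₀^{q_m} (8.7 + 0.8q) dq = 8.7×6.5091 + ½×0.8×6.5091² = 73.5765.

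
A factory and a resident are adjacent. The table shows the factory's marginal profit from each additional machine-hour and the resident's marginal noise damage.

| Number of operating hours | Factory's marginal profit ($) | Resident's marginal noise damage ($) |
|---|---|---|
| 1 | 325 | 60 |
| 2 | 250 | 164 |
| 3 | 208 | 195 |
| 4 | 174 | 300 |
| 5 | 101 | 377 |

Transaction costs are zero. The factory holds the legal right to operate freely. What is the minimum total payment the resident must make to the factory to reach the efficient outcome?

Left alone the factory would choose level 5 (marginal profit stays positive).
Efficient level: k* = 3 (marginal profit ≥ marginal noise damage through 3).
The resident must at least cover the factory's forgone profit from cutting 5→3: 174 + 101 = 275.

$275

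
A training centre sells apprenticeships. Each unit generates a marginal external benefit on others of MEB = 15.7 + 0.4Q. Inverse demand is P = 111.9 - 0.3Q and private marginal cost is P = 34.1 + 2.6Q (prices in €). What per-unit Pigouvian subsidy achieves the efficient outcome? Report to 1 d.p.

subsidy = €30.7 per unit

Social marginal cost = private MC − MEB = 18.4 + 2.2Q.
Set SMC = demand: 18.4 + 2.2Q = 111.9 - 0.3Q → Q* = 37.4000.
The Pigouvian subsidy equals MEB at Q*: 15.7 + 0.4×37.4000 = 30.6600.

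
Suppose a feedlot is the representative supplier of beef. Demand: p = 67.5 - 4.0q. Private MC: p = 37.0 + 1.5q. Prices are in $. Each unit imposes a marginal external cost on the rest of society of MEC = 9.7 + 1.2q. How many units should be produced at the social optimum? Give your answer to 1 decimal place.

q* = 3.1

Social marginal cost = private MC + MEC = 46.7 + 2.7q.
Set SMC = demand: 46.7 + 2.7q = 67.5 - 4.0q → q* = 3.1045.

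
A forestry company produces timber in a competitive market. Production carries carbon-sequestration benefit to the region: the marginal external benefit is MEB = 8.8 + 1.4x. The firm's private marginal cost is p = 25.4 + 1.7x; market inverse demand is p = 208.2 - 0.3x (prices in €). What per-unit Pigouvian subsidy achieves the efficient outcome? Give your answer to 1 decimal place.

Social marginal cost = private MC − MEB = 16.6 + 0.3x.
Set SMC = demand: 16.6 + 0.3x = 208.2 - 0.3x → x* = 319.3333.
The Pigouvian subsidy equals MEB at x*: 8.8 + 1.4×319.3333 = 455.8666.

subsidy = €455.9 per unit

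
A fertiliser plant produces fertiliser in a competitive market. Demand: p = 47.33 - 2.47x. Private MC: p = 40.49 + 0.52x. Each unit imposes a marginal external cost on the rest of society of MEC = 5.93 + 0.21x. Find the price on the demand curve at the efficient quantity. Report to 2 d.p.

Social marginal cost = private MC + MEC = 46.42 + 0.73x.
Set SMC = demand: 46.42 + 0.73x = 47.33 - 2.47x → x* = 0.2844.
Consumer price on the demand curve at x*: 47.33 − 2.47×0.2844 = 46.6275.

P = 46.63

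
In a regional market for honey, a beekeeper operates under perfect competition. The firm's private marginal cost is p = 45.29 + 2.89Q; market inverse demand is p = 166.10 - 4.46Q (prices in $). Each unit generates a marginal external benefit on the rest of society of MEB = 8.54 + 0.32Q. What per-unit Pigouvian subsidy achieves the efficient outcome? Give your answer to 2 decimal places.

Social marginal cost = private MC − MEB = 36.75 + 2.57Q.
Set SMC = demand: 36.75 + 2.57Q = 166.10 - 4.46Q → Q* = 18.3997.
The Pigouvian subsidy equals MEB at Q*: 8.54 + 0.32×18.3997 = 14.4279.

subsidy = $14.43 per unit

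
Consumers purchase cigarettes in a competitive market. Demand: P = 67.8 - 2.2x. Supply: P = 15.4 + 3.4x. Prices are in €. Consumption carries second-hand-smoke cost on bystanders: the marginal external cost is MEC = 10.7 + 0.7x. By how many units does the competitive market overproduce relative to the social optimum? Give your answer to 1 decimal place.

2.7 units

Market equilibrium (private): 15.4 + 3.4x = 67.8 - 2.2x → x_m = 9.3571.
Social marginal benefit = demand − MEC = 57.1 - 2.9x.
Set SMB = MC: 57.1 - 2.9x = 15.4 + 3.4x → x* = 6.6190.
Gap = |9.3571 − 6.6190| = 2.7381.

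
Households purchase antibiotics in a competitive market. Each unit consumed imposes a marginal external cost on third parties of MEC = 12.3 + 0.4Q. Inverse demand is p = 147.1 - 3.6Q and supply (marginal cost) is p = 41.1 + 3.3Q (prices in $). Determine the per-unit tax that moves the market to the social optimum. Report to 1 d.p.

tax = $17.4 per unit

Social marginal benefit = demand − MEC = 134.8 - 4.0Q.
Set SMB = MC: 134.8 - 4.0Q = 41.1 + 3.3Q → Q* = 12.8356.
The Pigouvian tax equals MEC at Q*: 12.3 + 0.4×12.8356 = 17.4342.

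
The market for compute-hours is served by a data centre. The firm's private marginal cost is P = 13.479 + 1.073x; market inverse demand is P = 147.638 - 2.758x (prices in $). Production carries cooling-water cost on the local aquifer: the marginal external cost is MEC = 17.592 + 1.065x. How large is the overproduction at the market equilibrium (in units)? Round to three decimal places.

11.211 units

Market equilibrium (private): 13.479 + 1.073x = 147.638 - 2.758x → x_m = 35.0193.
Social marginal cost = private MC + MEC = 31.071 + 2.138x.
Set SMC = demand: 31.071 + 2.138x = 147.638 - 2.758x → x* = 23.8086.
Gap = |35.0193 − 23.8086| = 11.2107.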